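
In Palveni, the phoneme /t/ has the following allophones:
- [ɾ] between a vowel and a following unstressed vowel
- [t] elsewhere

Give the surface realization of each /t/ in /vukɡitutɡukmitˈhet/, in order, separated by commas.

Occurrence 1 (position 6): between a vowel and a following unstressed vowel → [ɾ].
Occurrence 2 (position 8): no conditioning environment matches → elsewhere allophone [t].
Occurrence 3 (position 14): no conditioning environment matches → elsewhere allophone [t].
Occurrence 4 (position 17): no conditioning environment matches → elsewhere allophone [t].

[ɾ], [t], [t], [t]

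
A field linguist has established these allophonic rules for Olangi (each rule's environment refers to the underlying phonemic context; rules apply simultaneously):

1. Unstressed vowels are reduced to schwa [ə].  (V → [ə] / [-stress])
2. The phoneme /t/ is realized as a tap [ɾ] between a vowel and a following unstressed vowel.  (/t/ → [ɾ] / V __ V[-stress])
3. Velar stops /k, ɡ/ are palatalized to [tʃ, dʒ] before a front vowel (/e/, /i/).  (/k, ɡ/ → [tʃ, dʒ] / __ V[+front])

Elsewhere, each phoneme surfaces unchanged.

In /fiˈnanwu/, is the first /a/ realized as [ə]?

/a/ (between /n/ and /n/): rule 1 targets it, but not in an unstressed syllable → unchanged [a].
The actual realization is [a], not [ə].

No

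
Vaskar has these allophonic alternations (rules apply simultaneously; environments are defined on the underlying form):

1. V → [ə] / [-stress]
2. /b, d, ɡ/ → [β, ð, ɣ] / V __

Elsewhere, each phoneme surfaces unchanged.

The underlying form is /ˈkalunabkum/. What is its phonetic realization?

/k/ — not in any rule's target class → [k].
/a/ — between /k/ and /l/; rule 1 does not apply here → [a].
/l/ stays [l].
/u/ — between /l/ and /n/, in an unstressed syllable — surfaces as [ə] (rule 1).
/n/ stays [n].
/a/ (between /n/ and /b/): in an unstressed syllable, so rule 1 applies → [ə].
/b/ — between /a/ and /k/, immediately after a vowel — surfaces as [β] (rule 2).
/k/ (between /b/ and /u/) is unaffected → [k].
/u/ (between /k/ and /m/) occurs in an unstressed syllable → [ə] by rule 1.
/m/ stays [m].

[ˈkalənəβkəm]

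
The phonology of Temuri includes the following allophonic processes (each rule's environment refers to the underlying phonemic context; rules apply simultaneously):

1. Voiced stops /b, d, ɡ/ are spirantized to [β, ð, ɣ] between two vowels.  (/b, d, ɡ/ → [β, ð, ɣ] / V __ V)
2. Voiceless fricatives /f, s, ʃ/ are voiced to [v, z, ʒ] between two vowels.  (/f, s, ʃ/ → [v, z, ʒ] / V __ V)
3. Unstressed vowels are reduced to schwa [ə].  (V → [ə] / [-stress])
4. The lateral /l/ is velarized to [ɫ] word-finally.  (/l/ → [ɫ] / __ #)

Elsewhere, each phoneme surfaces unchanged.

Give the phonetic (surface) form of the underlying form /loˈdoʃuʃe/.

[ləˈðoʒəʒə]

/l/ (word-initial) fails the environment for rule 4, so it stays [l].
/o/ (between /l/ and /d/): in an unstressed syllable, so rule 3 applies → [ə].
/d/ (between /o/ and /o/) occurs between two vowels → [ð] by rule 1.
/o/ (between /d/ and /ʃ/) fails the environment for rule 3, so it stays [o].
/ʃ/ (between /o/ and /u/) occurs between two vowels → [ʒ] by rule 2.
/u/ — between /ʃ/ and /ʃ/, in an unstressed syllable — surfaces as [ə] (rule 3).
/ʃ/ (between /u/ and /e/) occurs between two vowels → [ʒ] by rule 2.
Rule 3 applies to /e/ (word-final: in an unstressed syllable) → [ə].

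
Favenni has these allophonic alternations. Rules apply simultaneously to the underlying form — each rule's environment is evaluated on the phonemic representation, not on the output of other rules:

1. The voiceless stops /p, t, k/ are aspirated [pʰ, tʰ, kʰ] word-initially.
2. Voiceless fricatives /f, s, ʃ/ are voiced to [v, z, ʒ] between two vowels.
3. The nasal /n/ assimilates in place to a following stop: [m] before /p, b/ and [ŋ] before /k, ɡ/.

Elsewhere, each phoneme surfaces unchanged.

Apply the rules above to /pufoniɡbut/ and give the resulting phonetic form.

/p/ (word-initial) occurs word-initially → [pʰ] by rule 1.
/u/ (between /p/ and /f/): no rule targets it → [u].
Rule 2 applies to /f/ (between /u/ and /o/: between two vowels) → [v].
/o/ (between /f/ and /n/) is unaffected → [o].
/n/ (between /o/ and /i/) is in the target of rule 3 but the environment (before a labial or velar stop) is not met → [n].
/i/ (between /n/ and /ɡ/) is unaffected → [i].
/ɡ/ stays [ɡ].
/b/ stays [b].
/u/ stays [u].
/t/ — word-final; rule 1 does not apply here → [t].

[pʰuvoniɡbut]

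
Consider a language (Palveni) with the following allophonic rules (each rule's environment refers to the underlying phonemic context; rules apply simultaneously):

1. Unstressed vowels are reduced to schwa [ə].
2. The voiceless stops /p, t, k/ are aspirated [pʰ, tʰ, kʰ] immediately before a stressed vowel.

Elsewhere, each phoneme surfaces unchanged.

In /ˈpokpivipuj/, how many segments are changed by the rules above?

Segments that undergo a rule: /p/ → [pʰ] (rule 2); /i/ → [ə] (rule 1); /i/ → [ə] (rule 1); /u/ → [ə] (rule 1).
All other segments surface unchanged.

4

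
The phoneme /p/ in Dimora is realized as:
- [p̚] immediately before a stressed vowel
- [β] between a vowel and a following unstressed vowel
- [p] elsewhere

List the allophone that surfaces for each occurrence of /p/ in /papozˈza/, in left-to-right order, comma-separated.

[p], [β]

Occurrence 1 (position 1): no conditioning environment matches → elsewhere allophone [p].
Occurrence 2 (position 3): between a vowel and a following unstressed vowel → [β].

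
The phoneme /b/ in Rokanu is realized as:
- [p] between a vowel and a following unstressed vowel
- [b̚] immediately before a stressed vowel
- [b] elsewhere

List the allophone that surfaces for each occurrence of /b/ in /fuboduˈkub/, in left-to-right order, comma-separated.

[p], [b]

Occurrence 1 (position 3): between a vowel and a following unstressed vowel → [p].
Occurrence 2 (position 9): no conditioning environment matches → elsewhere allophone [b].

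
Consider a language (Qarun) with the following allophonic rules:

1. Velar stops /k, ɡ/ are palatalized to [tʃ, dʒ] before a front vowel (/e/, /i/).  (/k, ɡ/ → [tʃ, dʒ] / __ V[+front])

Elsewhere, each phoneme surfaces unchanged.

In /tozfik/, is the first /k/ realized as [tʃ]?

/k/ (word-final) fails the environment for rule 1, so it stays [k].
The actual realization is [k], not [tʃ].

No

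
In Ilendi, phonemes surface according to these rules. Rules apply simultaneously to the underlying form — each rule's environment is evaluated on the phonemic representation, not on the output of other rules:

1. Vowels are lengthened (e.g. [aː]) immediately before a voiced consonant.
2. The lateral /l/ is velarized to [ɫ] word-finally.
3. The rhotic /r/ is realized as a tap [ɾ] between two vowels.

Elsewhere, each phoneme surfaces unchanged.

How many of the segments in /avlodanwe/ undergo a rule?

Segments that undergo a rule: /a/ → [aː] (rule 1); /o/ → [oː] (rule 1); /a/ → [aː] (rule 1).
All other segments surface unchanged.

3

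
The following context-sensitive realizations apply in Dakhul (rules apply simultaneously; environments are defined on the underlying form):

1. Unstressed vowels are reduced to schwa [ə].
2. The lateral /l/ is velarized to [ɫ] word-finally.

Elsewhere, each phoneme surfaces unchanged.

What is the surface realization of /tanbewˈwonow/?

[tənbəwˈwonəw]

/t/ (word-initial): no rule targets it → [t].
/a/ (between /t/ and /n/) occurs in an unstressed syllable → [ə] by rule 1.
/n/ (between /a/ and /b/): no rule targets it → [n].
/b/ (between /n/ and /e/) is unaffected → [b].
Rule 1 applies to /e/ (between /b/ and /w/: in an unstressed syllable) → [ə].
/w/ (between /e/ and /w/) is unaffected → [w].
/w/ stays [w].
/o/ (between /w/ and /n/) is in the target of rule 1 but the environment (in an unstressed syllable) is not met → [o].
/n/ (between /o/ and /o/): no rule targets it → [n].
/o/ (between /n/ and /w/) occurs in an unstressed syllable → [ə] by rule 1.
/w/ stays [w].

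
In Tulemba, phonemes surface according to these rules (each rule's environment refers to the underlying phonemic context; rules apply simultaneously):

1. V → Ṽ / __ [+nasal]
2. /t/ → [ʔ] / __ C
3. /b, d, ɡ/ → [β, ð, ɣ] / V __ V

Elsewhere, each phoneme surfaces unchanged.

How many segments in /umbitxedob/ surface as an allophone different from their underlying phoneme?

Segments that undergo a rule: /u/ → [ũ] (rule 1); /t/ → [ʔ] (rule 2); /d/ → [ð] (rule 3).
All other segments surface unchanged.

3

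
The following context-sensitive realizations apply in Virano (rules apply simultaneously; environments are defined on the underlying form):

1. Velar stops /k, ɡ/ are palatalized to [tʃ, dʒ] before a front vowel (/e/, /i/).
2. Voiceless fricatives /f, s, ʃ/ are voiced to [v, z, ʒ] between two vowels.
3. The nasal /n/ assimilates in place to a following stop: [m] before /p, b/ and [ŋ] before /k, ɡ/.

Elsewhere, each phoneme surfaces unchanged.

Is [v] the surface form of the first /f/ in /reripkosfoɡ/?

/f/ (between /s/ and /o/): rule 2 targets it, but not between two vowels → unchanged [f].
The actual realization is [f], not [v].

No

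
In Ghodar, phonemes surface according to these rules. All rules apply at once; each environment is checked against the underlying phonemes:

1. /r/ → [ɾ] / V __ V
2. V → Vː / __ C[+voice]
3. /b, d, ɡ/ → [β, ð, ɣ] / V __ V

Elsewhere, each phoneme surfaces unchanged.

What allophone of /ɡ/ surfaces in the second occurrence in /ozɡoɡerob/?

/ɡ/ — between /o/ and /e/, between two vowels — surfaces as [ɣ] (rule 3).

[ɣ]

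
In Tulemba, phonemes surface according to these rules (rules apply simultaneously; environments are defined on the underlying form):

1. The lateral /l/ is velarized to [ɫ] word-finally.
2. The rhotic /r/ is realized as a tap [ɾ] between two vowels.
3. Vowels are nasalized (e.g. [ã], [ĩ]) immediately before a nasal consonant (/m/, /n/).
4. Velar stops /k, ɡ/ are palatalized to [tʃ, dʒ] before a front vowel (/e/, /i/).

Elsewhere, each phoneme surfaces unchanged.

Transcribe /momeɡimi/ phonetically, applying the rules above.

[mõmedʒĩmi]

Rule 3 applies to /o/ (between /m/ and /m/: before a nasal consonant) → [õ].
/e/ (between /m/ and /ɡ/) is in the target of rule 3 but the environment (before a nasal consonant) is not met → [e].
Rule 4 applies to /ɡ/ (between /e/ and /i/: before a front vowel) → [dʒ].
Rule 3 applies to /i/ (between /ɡ/ and /m/: before a nasal consonant) → [ĩ].
/i/ (word-final) is in the target of rule 3 but the environment (before a nasal consonant) is not met → [i].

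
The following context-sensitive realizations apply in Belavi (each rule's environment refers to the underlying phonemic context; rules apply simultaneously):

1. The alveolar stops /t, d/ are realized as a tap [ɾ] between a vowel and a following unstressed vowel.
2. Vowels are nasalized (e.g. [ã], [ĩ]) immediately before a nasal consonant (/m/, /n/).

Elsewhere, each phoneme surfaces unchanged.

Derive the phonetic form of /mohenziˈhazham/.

[mohẽnziˈhazhãm]

/m/ — not in any rule's target class → [m].
/o/ (between /m/ and /h/) fails the environment for rule 2, so it stays [o].
/h/ (between /o/ and /e/): no rule targets it → [h].
/e/ (between /h/ and /n/) occurs before a nasal consonant → [ẽ] by rule 2.
/n/ stays [n].
/z/ stays [z].
/i/ (between /z/ and /h/): rule 2 targets it, but not before a nasal consonant → unchanged [i].
/h/ stays [h].
/a/ — between /h/ and /z/; rule 2 does not apply here → [a].
/z/ — not in any rule's target class → [z].
/h/ (between /z/ and /a/): no rule targets it → [h].
/a/ (between /h/ and /m/) occurs before a nasal consonant → [ã] by rule 2.
/m/ — not in any rule's target class → [m].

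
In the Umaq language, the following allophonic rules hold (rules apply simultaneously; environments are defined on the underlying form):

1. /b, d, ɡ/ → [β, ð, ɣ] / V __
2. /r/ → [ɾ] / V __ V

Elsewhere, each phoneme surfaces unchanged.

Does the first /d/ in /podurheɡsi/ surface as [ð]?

Yes

Rule 1 applies to /d/ (between /o/ and /u/: immediately after a vowel) → [ð].
The actual realization is [ð], which matches [ð].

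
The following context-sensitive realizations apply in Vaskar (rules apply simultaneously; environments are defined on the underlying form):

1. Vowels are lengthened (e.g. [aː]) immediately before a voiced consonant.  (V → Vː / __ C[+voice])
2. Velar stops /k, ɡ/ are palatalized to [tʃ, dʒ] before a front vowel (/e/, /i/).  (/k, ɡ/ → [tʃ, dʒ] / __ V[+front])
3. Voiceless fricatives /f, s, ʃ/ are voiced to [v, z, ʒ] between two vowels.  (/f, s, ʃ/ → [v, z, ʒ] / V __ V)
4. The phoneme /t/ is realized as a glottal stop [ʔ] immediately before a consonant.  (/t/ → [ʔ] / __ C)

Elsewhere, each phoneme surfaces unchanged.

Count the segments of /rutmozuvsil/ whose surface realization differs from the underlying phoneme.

4

Segments that undergo a rule: /t/ → [ʔ] (rule 4); /o/ → [oː] (rule 1); /u/ → [uː] (rule 1); /i/ → [iː] (rule 1).
All other segments surface unchanged.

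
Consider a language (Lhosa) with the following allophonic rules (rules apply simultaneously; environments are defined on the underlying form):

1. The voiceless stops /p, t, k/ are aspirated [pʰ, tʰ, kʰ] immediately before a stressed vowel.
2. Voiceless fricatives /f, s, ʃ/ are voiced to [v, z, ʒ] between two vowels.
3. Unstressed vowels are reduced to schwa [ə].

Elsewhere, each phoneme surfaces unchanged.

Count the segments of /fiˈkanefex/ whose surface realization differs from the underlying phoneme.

5

Segments that undergo a rule: /i/ → [ə] (rule 3); /k/ → [kʰ] (rule 1); /e/ → [ə] (rule 3); /f/ → [v] (rule 2); /e/ → [ə] (rule 3).
All other segments surface unchanged.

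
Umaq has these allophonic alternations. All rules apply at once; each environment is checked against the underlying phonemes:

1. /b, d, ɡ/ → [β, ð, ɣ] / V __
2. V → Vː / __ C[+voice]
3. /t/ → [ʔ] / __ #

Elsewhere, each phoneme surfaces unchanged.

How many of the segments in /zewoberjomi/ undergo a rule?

5

Segments that undergo a rule: /e/ → [eː] (rule 2); /o/ → [oː] (rule 2); /b/ → [β] (rule 1); /e/ → [eː] (rule 2); /o/ → [oː] (rule 2).
All other segments surface unchanged.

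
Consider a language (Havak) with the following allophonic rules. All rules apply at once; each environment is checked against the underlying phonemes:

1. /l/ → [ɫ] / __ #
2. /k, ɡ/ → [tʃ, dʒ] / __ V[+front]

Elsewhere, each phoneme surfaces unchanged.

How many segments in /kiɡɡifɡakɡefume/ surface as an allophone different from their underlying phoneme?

Segments that undergo a rule: /k/ → [tʃ] (rule 2); /ɡ/ → [dʒ] (rule 2); /ɡ/ → [dʒ] (rule 2).
All other segments surface unchanged.

3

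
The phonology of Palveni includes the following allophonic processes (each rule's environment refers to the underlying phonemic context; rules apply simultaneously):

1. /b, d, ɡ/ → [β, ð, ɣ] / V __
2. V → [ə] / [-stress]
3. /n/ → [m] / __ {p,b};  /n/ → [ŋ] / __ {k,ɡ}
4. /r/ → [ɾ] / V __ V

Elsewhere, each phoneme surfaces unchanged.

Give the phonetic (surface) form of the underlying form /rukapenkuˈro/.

[rəkəpəŋkəˈɾo]

/r/ (word-initial) fails the environment for rule 4, so it stays [r].
/u/ — between /r/ and /k/, in an unstressed syllable — surfaces as [ə] (rule 2).
/k/ (between /u/ and /a/) is unaffected → [k].
/a/ — between /k/ and /p/, in an unstressed syllable — surfaces as [ə] (rule 2).
/p/ stays [p].
/e/ (between /p/ and /n/): in an unstressed syllable, so rule 2 applies → [ə].
/n/ (between /e/ and /k/) occurs before a labial or velar stop → [ŋ] by rule 3.
/k/ stays [k].
Rule 2 applies to /u/ (between /k/ and /r/: in an unstressed syllable) → [ə].
/r/ meets the environment for rule 4 (between two vowels) → [ɾ].
/o/ (word-final) is in the target of rule 2 but the environment (in an unstressed syllable) is not met → [o].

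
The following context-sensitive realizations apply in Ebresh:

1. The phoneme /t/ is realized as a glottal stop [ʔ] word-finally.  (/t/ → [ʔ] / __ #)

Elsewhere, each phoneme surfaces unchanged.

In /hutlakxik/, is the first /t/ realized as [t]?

/t/ (between /u/ and /l/): rule 1 targets it, but not word-finally → unchanged [t].
The actual realization is [t], which matches [t].

Yes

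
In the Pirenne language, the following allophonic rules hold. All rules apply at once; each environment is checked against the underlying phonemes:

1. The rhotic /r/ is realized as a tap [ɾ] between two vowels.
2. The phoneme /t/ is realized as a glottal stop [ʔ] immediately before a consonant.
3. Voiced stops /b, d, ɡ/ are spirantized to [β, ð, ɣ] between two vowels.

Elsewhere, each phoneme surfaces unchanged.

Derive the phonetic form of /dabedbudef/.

[daβedbuðef]

/d/ (word-initial): rule 3 targets it, but not between two vowels → unchanged [d].
/a/ (between /d/ and /b/) is unaffected → [a].
Rule 3 applies to /b/ (between /a/ and /e/: between two vowels) → [β].
/e/ — not in any rule's target class → [e].
/d/ (between /e/ and /b/) fails the environment for rule 3, so it stays [d].
/b/ (between /d/ and /u/): rule 3 targets it, but not between two vowels → unchanged [b].
/u/ — not in any rule's target class → [u].
/d/ (between /u/ and /e/) occurs between two vowels → [ð] by rule 3.
/e/ (between /d/ and /f/): no rule targets it → [e].
/f/ (word-final): no rule targets it → [f].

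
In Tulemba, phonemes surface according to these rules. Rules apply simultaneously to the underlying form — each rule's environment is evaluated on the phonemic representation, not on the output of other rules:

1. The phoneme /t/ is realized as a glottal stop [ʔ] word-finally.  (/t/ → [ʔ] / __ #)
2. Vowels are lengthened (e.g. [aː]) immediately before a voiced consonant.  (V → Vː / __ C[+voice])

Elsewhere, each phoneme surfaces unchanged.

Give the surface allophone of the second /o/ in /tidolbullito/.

[o]

/o/ (word-final) is in the target of rule 2 but the environment (before a voiced consonant) is not met → [o].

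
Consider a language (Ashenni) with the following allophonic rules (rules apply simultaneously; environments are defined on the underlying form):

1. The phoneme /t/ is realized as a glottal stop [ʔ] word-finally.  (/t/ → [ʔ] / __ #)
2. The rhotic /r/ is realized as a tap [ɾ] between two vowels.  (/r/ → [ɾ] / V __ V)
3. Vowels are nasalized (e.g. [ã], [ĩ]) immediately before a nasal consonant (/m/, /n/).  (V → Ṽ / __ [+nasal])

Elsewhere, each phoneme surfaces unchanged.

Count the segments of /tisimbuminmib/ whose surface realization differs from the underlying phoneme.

Segments that undergo a rule: /i/ → [ĩ] (rule 3); /u/ → [ũ] (rule 3); /i/ → [ĩ] (rule 3).
All other segments surface unchanged.

3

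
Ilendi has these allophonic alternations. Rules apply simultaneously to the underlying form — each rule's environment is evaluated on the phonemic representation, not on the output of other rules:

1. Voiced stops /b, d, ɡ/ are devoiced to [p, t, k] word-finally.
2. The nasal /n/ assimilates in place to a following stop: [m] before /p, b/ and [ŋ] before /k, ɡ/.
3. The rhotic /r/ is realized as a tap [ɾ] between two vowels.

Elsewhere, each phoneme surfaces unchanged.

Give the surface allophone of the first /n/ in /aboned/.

/n/ (between /o/ and /e/): rule 2 targets it, but not before a labial or velar stop → unchanged [n].

[n]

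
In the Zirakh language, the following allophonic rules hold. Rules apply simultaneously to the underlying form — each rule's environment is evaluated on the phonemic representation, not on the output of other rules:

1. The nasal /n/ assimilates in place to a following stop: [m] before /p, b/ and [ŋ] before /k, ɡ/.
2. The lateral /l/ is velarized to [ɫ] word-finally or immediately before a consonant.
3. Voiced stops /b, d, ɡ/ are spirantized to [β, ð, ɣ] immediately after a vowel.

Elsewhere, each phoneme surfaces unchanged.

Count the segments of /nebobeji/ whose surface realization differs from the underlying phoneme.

2

Segments that undergo a rule: /b/ → [β] (rule 3); /b/ → [β] (rule 3).
All other segments surface unchanged.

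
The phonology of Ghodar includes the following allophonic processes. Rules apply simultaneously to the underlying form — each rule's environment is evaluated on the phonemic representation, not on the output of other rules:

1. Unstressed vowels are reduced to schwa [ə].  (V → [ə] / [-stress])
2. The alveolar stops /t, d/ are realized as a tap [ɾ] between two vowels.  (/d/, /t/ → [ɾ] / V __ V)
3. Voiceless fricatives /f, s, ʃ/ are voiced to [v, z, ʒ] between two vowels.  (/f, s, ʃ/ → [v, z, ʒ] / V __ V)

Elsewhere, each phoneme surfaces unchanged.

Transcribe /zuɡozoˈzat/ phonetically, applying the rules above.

[zəɡəzəˈzat]

/z/ (word-initial) is unaffected → [z].
/u/ meets the environment for rule 1 (in an unstressed syllable) → [ə].
/ɡ/ — not in any rule's target class → [ɡ].
/o/ meets the environment for rule 1 (in an unstressed syllable) → [ə].
/z/ — not in any rule's target class → [z].
/o/ (between /z/ and /z/) occurs in an unstressed syllable → [ə] by rule 1.
/z/ (between /o/ and /a/) is unaffected → [z].
/a/ (between /z/ and /t/) is in the target of rule 1 but the environment (in an unstressed syllable) is not met → [a].
/t/ (word-final): rule 2 targets it, but not between two vowels → unchanged [t].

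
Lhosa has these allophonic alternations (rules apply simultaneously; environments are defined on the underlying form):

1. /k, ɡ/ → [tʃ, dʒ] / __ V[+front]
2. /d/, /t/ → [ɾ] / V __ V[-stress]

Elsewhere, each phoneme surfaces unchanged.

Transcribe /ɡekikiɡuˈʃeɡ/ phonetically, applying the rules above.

[dʒetʃitʃiɡuˈʃeɡ]

/ɡ/ (word-initial) occurs before a front vowel → [dʒ] by rule 1.
/e/ stays [e].
/k/ meets the environment for rule 1 (before a front vowel) → [tʃ].
/i/ (between /k/ and /k/) is unaffected → [i].
Rule 1 applies to /k/ (between /i/ and /i/: before a front vowel) → [tʃ].
/i/ — not in any rule's target class → [i].
/ɡ/ (between /i/ and /u/) fails the environment for rule 1, so it stays [ɡ].
/u/ (between /ɡ/ and /ʃ/): no rule targets it → [u].
/ʃ/ (between /u/ and /e/): no rule targets it → [ʃ].
/e/ (between /ʃ/ and /ɡ/) is unaffected → [e].
/ɡ/ — word-final; rule 1 does not apply here → [ɡ].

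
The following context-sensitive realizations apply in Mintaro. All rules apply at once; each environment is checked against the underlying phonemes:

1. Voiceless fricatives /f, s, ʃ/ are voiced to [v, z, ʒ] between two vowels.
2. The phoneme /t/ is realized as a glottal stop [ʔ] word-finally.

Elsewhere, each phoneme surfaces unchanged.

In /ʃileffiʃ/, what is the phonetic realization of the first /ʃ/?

/ʃ/ (word-initial) fails the environment for rule 1, so it stays [ʃ].

[ʃ]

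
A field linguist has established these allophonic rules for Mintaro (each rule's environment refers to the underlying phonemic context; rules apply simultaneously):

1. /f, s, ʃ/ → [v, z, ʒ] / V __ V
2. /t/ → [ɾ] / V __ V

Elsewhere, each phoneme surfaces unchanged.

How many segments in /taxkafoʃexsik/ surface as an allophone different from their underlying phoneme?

Segments that undergo a rule: /f/ → [v] (rule 1); /ʃ/ → [ʒ] (rule 1).
All other segments surface unchanged.

2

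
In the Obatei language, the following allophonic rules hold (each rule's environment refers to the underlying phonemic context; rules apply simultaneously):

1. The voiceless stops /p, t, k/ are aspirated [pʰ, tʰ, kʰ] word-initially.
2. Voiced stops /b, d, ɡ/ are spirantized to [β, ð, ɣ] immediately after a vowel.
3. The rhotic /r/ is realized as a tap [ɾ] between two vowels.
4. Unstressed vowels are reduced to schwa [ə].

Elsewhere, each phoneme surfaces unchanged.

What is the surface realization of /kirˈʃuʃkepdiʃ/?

Rule 1 applies to /k/ (word-initial: word-initially) → [kʰ].
/i/ — between /k/ and /r/, in an unstressed syllable — surfaces as [ə] (rule 4).
/r/ (between /i/ and /ʃ/) fails the environment for rule 3, so it stays [r].
/ʃ/ — not in any rule's target class → [ʃ].
/u/ (between /ʃ/ and /ʃ/): rule 4 targets it, but not in an unstressed syllable → unchanged [u].
/ʃ/ (between /u/ and /k/) is unaffected → [ʃ].
/k/ (between /ʃ/ and /e/) is in the target of rule 1 but the environment (word-initially) is not met → [k].
/e/ (between /k/ and /p/): in an unstressed syllable, so rule 4 applies → [ə].
/p/ (between /e/ and /d/) is in the target of rule 1 but the environment (word-initially) is not met → [p].
/d/ — between /p/ and /i/; rule 2 does not apply here → [d].
/i/ meets the environment for rule 4 (in an unstressed syllable) → [ə].
/ʃ/ (word-final) is unaffected → [ʃ].

[kʰərˈʃuʃkəpdəʃ]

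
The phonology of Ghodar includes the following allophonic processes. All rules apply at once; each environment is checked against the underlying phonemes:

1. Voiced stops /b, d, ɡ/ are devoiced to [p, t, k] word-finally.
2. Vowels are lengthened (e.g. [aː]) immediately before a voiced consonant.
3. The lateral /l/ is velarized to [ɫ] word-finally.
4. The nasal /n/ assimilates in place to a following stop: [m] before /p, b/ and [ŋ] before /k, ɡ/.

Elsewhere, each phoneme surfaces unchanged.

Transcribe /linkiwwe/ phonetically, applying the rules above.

[liːŋkiːwwe]

/l/ (word-initial) is in the target of rule 3 but the environment (word-finally) is not met → [l].
/i/ meets the environment for rule 2 (before a voiced consonant) → [iː].
/n/ (between /i/ and /k/): before a labial or velar stop, so rule 4 applies → [ŋ].
Rule 2 applies to /i/ (between /k/ and /w/: before a voiced consonant) → [iː].
/e/ (word-final) is in the target of rule 2 but the environment (before a voiced consonant) is not met → [e].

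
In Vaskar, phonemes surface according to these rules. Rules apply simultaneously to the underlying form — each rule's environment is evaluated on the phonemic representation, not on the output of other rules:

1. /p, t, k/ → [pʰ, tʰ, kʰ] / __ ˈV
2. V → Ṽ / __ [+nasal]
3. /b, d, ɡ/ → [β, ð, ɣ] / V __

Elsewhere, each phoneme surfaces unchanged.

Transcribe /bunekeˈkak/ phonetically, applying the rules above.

/b/ (word-initial) fails the environment for rule 3, so it stays [b].
/u/ (between /b/ and /n/): before a nasal consonant, so rule 2 applies → [ũ].
/n/ stays [n].
/e/ (between /n/ and /k/): rule 2 targets it, but not before a nasal consonant → unchanged [e].
/k/ (between /e/ and /e/) fails the environment for rule 1, so it stays [k].
/e/ (between /k/ and /k/) is in the target of rule 2 but the environment (before a nasal consonant) is not met → [e].
/k/ (between /e/ and /a/): immediately before a stressed vowel, so rule 1 applies → [kʰ].
/a/ (between /k/ and /k/) fails the environment for rule 2, so it stays [a].
/k/ (word-final): rule 1 targets it, but not immediately before a stressed vowel → unchanged [k].

[bũnekeˈkʰak]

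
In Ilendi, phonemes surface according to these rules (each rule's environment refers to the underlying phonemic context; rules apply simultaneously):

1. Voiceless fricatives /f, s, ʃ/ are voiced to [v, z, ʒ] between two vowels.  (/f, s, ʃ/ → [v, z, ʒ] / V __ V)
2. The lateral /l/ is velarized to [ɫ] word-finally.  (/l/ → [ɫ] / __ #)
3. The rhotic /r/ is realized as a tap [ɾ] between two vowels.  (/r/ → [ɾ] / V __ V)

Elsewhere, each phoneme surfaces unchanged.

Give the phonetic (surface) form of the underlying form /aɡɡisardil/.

[aɡɡizardiɫ]

/a/ — not in any rule's target class → [a].
/ɡ/ — not in any rule's target class → [ɡ].
/ɡ/ stays [ɡ].
/i/ (between /ɡ/ and /s/) is unaffected → [i].
/s/ (between /i/ and /a/) occurs between two vowels → [z] by rule 1.
/a/ — not in any rule's target class → [a].
/r/ — between /a/ and /d/; rule 3 does not apply here → [r].
/d/ stays [d].
/i/ (between /d/ and /l/): no rule targets it → [i].
Rule 2 applies to /l/ (word-final: word-finally) → [ɫ].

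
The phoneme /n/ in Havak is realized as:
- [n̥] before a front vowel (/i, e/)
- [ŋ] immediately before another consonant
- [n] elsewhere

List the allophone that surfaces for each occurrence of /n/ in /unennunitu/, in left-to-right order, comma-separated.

Occurrence 1 (position 2): before a front vowel (/i, e/) → [n̥].
Occurrence 2 (position 4): immediately before another consonant → [ŋ].
Occurrence 3 (position 5): no conditioning environment matches → elsewhere allophone [n].
Occurrence 4 (position 7): before a front vowel (/i, e/) → [n̥].

[n̥], [ŋ], [n], [n̥]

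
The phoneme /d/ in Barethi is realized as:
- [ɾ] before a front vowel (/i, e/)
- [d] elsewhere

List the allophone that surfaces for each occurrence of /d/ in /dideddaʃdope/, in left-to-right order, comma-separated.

[ɾ], [ɾ], [d], [d], [d]

Occurrence 1 (position 1): before a front vowel (/i, e/) → [ɾ].
Occurrence 2 (position 3): before a front vowel (/i, e/) → [ɾ].
Occurrence 3 (position 5): no conditioning environment matches → elsewhere allophone [d].
Occurrence 4 (position 6): no conditioning environment matches → elsewhere allophone [d].
Occurrence 5 (position 9): no conditioning environment matches → elsewhere allophone [d].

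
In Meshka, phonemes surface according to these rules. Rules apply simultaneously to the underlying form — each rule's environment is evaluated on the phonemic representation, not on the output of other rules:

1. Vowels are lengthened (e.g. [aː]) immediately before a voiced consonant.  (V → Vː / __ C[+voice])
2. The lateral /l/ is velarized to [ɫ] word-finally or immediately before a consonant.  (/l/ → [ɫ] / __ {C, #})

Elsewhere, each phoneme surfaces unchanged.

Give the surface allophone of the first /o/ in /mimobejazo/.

[oː]

/o/ (between /m/ and /b/) occurs before a voiced consonant → [oː] by rule 1.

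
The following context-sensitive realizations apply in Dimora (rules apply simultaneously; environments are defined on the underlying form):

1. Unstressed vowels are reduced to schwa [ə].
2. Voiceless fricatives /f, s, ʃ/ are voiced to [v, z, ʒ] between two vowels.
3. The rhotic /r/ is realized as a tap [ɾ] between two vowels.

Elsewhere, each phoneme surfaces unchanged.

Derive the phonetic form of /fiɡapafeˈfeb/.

/f/ (word-initial) fails the environment for rule 2, so it stays [f].
/i/ — between /f/ and /ɡ/, in an unstressed syllable — surfaces as [ə] (rule 1).
/ɡ/ — not in any rule's target class → [ɡ].
/a/ (between /ɡ/ and /p/) occurs in an unstressed syllable → [ə] by rule 1.
/p/ stays [p].
/a/ — between /p/ and /f/, in an unstressed syllable — surfaces as [ə] (rule 1).
/f/ meets the environment for rule 2 (between two vowels) → [v].
/e/ (between /f/ and /f/): in an unstressed syllable, so rule 1 applies → [ə].
/f/ meets the environment for rule 2 (between two vowels) → [v].
/e/ (between /f/ and /b/): rule 1 targets it, but not in an unstressed syllable → unchanged [e].
/b/ (word-final) is unaffected → [b].

[fəɡəpəvəˈveb]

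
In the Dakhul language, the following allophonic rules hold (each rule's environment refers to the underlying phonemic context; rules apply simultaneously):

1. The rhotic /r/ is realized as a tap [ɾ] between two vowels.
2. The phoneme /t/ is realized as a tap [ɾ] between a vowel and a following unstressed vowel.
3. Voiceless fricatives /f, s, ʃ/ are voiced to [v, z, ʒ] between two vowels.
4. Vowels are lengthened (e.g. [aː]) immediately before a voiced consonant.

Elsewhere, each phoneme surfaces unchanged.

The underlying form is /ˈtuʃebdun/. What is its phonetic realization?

[ˈtuʒeːbduːn]

/t/ — word-initial; rule 2 does not apply here → [t].
/u/ (between /t/ and /ʃ/): rule 4 targets it, but not before a voiced consonant → unchanged [u].
/ʃ/ (between /u/ and /e/): between two vowels, so rule 3 applies → [ʒ].
/e/ — between /ʃ/ and /b/, before a voiced consonant — surfaces as [eː] (rule 4).
/b/ (between /e/ and /d/): no rule targets it → [b].
/d/ — not in any rule's target class → [d].
/u/ (between /d/ and /n/) occurs before a voiced consonant → [uː] by rule 4.
/n/ (word-final) is unaffected → [n].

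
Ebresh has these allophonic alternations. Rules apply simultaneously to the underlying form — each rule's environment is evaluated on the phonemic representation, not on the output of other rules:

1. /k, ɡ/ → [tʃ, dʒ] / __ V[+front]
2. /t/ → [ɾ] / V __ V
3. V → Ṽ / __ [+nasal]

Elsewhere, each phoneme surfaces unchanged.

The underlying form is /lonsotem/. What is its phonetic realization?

[lõnsoɾẽm]

/o/ (between /l/ and /n/): before a nasal consonant, so rule 3 applies → [õ].
/o/ — between /s/ and /t/; rule 3 does not apply here → [o].
/t/ meets the environment for rule 2 (between two vowels) → [ɾ].
Rule 3 applies to /e/ (between /t/ and /m/: before a nasal consonant) → [ẽ].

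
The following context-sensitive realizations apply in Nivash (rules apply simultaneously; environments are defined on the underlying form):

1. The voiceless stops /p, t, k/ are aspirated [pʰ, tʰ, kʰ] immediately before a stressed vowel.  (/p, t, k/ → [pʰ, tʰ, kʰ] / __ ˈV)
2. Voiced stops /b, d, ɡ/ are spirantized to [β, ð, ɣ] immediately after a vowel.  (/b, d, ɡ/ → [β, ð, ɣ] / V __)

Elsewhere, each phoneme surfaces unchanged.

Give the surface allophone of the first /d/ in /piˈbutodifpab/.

/d/ (between /o/ and /i/): immediately after a vowel, so rule 2 applies → [ð].

[ð]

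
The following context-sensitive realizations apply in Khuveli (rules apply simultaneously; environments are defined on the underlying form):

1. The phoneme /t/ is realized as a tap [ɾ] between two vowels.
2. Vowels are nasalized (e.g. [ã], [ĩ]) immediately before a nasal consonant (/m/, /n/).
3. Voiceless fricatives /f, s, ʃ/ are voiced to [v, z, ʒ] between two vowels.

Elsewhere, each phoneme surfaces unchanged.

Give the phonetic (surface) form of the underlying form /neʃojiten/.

[neʒojiɾẽn]

/n/ — not in any rule's target class → [n].
/e/ (between /n/ and /ʃ/) is in the target of rule 2 but the environment (before a nasal consonant) is not met → [e].
/ʃ/ — between /e/ and /o/, between two vowels — surfaces as [ʒ] (rule 3).
/o/ — between /ʃ/ and /j/; rule 2 does not apply here → [o].
/j/ (between /o/ and /i/): no rule targets it → [j].
/i/ (between /j/ and /t/) is in the target of rule 2 but the environment (before a nasal consonant) is not met → [i].
Rule 1 applies to /t/ (between /i/ and /e/: between two vowels) → [ɾ].
/e/ (between /t/ and /n/) occurs before a nasal consonant → [ẽ] by rule 2.
/n/ (word-final): no rule targets it → [n].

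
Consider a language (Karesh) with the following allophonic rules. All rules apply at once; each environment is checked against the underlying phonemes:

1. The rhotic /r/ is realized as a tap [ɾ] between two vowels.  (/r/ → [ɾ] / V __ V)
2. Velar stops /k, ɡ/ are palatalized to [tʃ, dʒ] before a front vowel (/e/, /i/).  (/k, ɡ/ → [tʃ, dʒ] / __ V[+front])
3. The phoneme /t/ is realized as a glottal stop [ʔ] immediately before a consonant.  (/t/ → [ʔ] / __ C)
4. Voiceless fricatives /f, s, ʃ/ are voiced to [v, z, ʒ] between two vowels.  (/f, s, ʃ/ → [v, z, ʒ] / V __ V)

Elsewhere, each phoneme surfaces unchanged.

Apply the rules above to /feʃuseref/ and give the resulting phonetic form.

[feʒuzeɾef]

/f/ — word-initial; rule 4 does not apply here → [f].
/e/ — not in any rule's target class → [e].
/ʃ/ (between /e/ and /u/) occurs between two vowels → [ʒ] by rule 4.
/u/ (between /ʃ/ and /s/) is unaffected → [u].
/s/ meets the environment for rule 4 (between two vowels) → [z].
/e/ stays [e].
/r/ — between /e/ and /e/, between two vowels — surfaces as [ɾ] (rule 1).
/e/ — not in any rule's target class → [e].
/f/ (word-final) is in the target of rule 4 but the environment (between two vowels) is not met → [f].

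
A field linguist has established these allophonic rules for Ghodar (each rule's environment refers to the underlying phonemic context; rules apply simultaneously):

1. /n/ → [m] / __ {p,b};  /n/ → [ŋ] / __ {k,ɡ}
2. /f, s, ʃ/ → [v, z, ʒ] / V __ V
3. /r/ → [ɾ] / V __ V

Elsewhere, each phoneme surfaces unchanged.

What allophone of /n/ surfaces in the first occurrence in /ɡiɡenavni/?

[n]

/n/ (between /e/ and /a/) fails the environment for rule 1, so it stays [n].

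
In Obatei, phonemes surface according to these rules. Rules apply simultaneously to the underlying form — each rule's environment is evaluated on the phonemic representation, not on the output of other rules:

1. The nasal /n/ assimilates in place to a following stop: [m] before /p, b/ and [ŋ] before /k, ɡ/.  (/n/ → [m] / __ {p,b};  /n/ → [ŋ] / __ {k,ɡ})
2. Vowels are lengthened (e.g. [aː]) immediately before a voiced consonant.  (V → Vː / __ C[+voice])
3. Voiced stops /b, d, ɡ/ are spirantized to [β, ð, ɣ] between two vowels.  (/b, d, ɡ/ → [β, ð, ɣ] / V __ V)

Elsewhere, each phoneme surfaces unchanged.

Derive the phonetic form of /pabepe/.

/p/ (word-initial) is unaffected → [p].
/a/ meets the environment for rule 2 (before a voiced consonant) → [aː].
Rule 3 applies to /b/ (between /a/ and /e/: between two vowels) → [β].
/e/ (between /b/ and /p/) fails the environment for rule 2, so it stays [e].
/p/ stays [p].
/e/ (word-final) fails the environment for rule 2, so it stays [e].

[paːβepe]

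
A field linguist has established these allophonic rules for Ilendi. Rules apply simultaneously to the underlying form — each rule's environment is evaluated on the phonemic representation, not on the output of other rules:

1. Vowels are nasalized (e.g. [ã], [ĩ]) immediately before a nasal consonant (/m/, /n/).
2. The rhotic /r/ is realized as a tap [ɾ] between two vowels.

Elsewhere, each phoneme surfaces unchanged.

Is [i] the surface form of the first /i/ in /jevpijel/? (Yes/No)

Yes

/i/ (between /p/ and /j/) is in the target of rule 1 but the environment (before a nasal consonant) is not met → [i].
The actual realization is [i], which matches [i].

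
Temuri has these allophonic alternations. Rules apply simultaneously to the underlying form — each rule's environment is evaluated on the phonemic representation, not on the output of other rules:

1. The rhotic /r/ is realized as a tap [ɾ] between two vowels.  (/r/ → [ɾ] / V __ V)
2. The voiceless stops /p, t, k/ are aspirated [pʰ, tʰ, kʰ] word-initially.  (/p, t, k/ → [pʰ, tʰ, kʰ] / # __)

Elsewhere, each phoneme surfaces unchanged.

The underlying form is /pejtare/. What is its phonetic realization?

/p/ meets the environment for rule 2 (word-initially) → [pʰ].
/t/ (between /j/ and /a/): rule 2 targets it, but not word-initially → unchanged [t].
/r/ — between /a/ and /e/, between two vowels — surfaces as [ɾ] (rule 1).

[pʰejtaɾe]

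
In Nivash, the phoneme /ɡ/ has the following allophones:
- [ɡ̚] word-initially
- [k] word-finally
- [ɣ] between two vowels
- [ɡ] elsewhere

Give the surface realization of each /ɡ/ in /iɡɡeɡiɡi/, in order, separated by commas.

Occurrence 1 (position 2): no conditioning environment matches → elsewhere allophone [ɡ].
Occurrence 2 (position 3): no conditioning environment matches → elsewhere allophone [ɡ].
Occurrence 3 (position 5): between two vowels → [ɣ].
Occurrence 4 (position 7): between two vowels → [ɣ].

[ɡ], [ɡ], [ɣ], [ɣ]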